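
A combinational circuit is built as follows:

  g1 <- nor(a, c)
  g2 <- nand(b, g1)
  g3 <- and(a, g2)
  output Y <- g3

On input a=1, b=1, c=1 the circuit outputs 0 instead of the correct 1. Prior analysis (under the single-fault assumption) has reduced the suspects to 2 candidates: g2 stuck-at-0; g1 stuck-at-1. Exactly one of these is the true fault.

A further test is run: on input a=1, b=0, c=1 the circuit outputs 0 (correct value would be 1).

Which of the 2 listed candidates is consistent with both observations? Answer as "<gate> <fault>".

Evaluate each candidate on input a=1, b=0, c=1:
  g2 stuck-at-0: g1=0, g2=0 [stuck-at-0], g3=0 → 0 — matches
  g1 stuck-at-1: g1=1 [stuck-at-1], g2=1, g3=1 → 1 — eliminated
Only g2 stuck-at-0 reproduces the observed 0.

g2 stuck-at-0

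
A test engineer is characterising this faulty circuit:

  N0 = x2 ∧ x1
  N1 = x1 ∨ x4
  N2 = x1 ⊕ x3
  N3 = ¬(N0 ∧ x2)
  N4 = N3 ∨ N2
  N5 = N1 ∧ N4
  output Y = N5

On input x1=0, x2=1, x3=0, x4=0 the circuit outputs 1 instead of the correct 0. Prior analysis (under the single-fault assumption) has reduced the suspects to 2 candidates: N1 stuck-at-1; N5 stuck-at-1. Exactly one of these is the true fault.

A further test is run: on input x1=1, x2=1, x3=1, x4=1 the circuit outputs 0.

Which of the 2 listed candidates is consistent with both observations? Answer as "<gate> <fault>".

Evaluate each candidate on input x1=1, x2=1, x3=1, x4=1:
  N1 stuck-at-1: N0=1, N1=1 [stuck-at-1], N2=0, N3=0, N4=0, N5=0 → 0 — matches
  N5 stuck-at-1: N0=1, N1=1, N2=0, N3=0, N4=0, N5=1 [stuck-at-1] → 1 — eliminated
Only N1 stuck-at-1 reproduces the observed 0.

N1 stuck-at-1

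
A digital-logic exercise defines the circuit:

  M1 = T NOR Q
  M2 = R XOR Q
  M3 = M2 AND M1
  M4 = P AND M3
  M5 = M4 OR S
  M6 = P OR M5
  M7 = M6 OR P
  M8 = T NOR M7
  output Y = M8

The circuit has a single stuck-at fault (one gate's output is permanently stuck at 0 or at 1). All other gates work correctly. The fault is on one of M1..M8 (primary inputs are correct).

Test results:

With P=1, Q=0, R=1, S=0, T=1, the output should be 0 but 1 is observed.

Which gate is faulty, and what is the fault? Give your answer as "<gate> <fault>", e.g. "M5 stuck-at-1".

M8 stuck-at-1

Fault-free values for test 1 (P=1, Q=0, R=1, S=0, T=1): M1=0, M2=1, M3=0, M4=0, M5=0, M6=1, M7=1, M8=0, giving Y=0. Observed 1.
Test 1: faults giving observed 1 are {M8 stuck-at-1}.
Only M8 stuck-at-1 is consistent with every test.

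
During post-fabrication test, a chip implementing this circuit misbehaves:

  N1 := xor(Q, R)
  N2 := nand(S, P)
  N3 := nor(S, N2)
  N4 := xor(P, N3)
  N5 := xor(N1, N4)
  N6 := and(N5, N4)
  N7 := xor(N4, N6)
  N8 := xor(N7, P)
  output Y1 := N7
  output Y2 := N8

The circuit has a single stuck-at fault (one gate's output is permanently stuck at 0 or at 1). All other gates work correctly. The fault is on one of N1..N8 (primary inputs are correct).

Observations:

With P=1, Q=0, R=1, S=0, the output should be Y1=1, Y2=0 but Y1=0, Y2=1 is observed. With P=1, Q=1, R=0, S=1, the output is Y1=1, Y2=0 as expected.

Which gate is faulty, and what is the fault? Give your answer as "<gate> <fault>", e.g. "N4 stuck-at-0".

Fault-free values for test 1 (P=1, Q=0, R=1, S=0): N1=1, N2=1, N3=0, N4=1, N5=0, N6=0, N7=1, N8=0, giving Y1=1, Y2=0. Observed Y1=0, Y2=1.
Test 1: faults giving observed Y1=0, Y2=1 are {N1 stuck-at-0, N2 stuck-at-0, N3 stuck-at-1, N4 stuck-at-0, N5 stuck-at-1, N6 stuck-at-1, N7 stuck-at-0}.
Test 2 (P=1, Q=1, R=0, S=1): fault-free N1=1, N2=0, N3=0, N4=1, N5=0, N6=0, N7=1, N8=0 → Y1=1, Y2=0; observed Y1=1, Y2=0. Eliminates N1 stuck-at-0, N3 stuck-at-1, N4 stuck-at-0, N5 stuck-at-1, N6 stuck-at-1, N7 stuck-at-0.
Only N2 stuck-at-0 is consistent with every test.

N2 stuck-at-0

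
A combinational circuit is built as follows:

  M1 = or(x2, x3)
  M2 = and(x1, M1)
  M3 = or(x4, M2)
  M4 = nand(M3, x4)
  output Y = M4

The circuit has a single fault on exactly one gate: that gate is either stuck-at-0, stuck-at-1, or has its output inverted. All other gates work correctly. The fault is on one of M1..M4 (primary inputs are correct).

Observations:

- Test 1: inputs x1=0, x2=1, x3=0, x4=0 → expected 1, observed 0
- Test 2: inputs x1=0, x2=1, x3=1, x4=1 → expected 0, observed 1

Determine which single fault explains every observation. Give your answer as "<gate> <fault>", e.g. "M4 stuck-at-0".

Fault-free values for test 1 (x1=0, x2=1, x3=0, x4=0): M1=1, M2=0, M3=0, M4=1, giving Y=1. Observed 0.
Test 1: faults giving observed 0 are {M4 stuck-at-0, M4 inverted output}.
Test 2 (x1=0, x2=1, x3=1, x4=1): fault-free M1=1, M2=0, M3=1, M4=0 → 0; observed 1. Eliminates M4 stuck-at-0.
Only M4 inverted output is consistent with every test.

M4 inverted output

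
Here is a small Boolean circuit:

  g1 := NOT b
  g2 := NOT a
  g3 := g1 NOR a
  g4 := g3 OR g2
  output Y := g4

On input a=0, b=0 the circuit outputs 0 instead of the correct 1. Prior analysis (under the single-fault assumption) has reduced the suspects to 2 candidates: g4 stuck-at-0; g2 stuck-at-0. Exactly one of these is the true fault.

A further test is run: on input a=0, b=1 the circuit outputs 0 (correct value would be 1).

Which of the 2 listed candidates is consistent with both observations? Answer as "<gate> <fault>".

g4 stuck-at-0

Evaluate each candidate on input a=0, b=1:
  g4 stuck-at-0: g1=0, g2=1, g3=1, g4=0 [stuck-at-0] → 0 — matches
  g2 stuck-at-0: g1=0, g2=0 [stuck-at-0], g3=1, g4=1 → 1 — eliminated
Only g4 stuck-at-0 reproduces the observed 0.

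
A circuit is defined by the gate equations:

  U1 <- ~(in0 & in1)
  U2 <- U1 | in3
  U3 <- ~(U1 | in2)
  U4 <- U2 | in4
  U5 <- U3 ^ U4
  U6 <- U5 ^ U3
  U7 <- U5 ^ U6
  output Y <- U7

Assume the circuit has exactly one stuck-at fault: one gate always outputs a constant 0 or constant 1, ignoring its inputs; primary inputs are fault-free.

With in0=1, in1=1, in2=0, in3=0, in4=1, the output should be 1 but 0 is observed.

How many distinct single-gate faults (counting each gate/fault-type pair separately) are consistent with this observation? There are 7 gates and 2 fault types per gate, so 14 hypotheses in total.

4

Fault-free: U1=0, U2=0, U3=1, U4=1, U5=0, U6=1, U7=1 → 1. Observed 0.
  U1 stuck-at-0: output 1 ✗
  U1 stuck-at-1: output 0 ✓
  U2 stuck-at-0: output 1 ✗
  U2 stuck-at-1: output 1 ✗
  U3 stuck-at-0: output 0 ✓
  U3 stuck-at-1: output 1 ✗
  U4 stuck-at-0: output 1 ✗
  U4 stuck-at-1: output 1 ✗
  U5 stuck-at-0: output 1 ✗
  U5 stuck-at-1: output 1 ✗
  U6 stuck-at-0: output 0 ✓
  U6 stuck-at-1: output 1 ✗
  U7 stuck-at-0: output 0 ✓
  U7 stuck-at-1: output 1 ✗
Consistent faults: {U1 stuck-at-1, U3 stuck-at-0, U6 stuck-at-0, U7 stuck-at-0} — 4 in all.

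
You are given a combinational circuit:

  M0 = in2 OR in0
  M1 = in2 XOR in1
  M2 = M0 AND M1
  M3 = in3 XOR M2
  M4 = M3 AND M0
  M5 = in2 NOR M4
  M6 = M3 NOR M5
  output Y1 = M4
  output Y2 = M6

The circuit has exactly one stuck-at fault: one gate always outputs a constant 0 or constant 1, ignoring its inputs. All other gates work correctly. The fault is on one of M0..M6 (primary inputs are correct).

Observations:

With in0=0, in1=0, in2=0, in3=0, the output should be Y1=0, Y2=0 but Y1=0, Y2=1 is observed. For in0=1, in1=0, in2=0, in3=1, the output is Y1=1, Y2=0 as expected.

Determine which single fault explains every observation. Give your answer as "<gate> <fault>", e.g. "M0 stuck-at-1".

M5 stuck-at-0

Fault-free values for test 1 (in0=0, in1=0, in2=0, in3=0): M0=0, M1=0, M2=0, M3=0, M4=0, M5=1, M6=0, giving Y1=0, Y2=0. Observed Y1=0, Y2=1.
Test 1: faults giving observed Y1=0, Y2=1 are {M5 stuck-at-0, M6 stuck-at-1}.
Test 2 (in0=1, in1=0, in2=0, in3=1): fault-free M0=1, M1=0, M2=0, M3=1, M4=1, M5=0, M6=0 → Y1=1, Y2=0; observed Y1=1, Y2=0. Eliminates M6 stuck-at-1.
Only M5 stuck-at-0 is consistent with every test.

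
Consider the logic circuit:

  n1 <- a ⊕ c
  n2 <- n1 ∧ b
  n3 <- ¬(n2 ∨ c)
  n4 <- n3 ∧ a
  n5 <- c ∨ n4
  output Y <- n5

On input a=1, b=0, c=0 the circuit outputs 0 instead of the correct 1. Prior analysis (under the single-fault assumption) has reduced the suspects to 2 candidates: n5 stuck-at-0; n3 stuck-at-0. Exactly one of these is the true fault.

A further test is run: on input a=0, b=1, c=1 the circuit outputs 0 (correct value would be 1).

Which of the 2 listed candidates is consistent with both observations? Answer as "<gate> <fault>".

n5 stuck-at-0

Evaluate each candidate on input a=0, b=1, c=1:
  n5 stuck-at-0: n1=1, n2=1, n3=0, n4=0, n5=0 [stuck-at-0] → 0 — matches
  n3 stuck-at-0: n1=1, n2=1, n3=0 [stuck-at-0], n4=0, n5=1 → 1 — eliminated
Only n5 stuck-at-0 reproduces the observed 0.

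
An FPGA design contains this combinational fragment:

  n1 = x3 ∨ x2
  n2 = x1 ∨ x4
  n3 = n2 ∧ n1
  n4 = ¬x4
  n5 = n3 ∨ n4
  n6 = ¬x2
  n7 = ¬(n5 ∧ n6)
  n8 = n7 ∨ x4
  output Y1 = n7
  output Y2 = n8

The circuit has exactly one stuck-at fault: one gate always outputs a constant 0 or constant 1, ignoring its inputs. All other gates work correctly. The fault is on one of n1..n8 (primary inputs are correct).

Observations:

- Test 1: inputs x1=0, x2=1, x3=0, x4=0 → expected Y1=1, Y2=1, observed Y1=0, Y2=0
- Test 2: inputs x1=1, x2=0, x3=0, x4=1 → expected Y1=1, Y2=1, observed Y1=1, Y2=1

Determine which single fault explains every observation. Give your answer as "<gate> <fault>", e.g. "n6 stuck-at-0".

Fault-free values for test 1 (x1=0, x2=1, x3=0, x4=0): n1=1, n2=0, n3=0, n4=1, n5=1, n6=0, n7=1, n8=1, giving Y1=1, Y2=1. Observed Y1=0, Y2=0.
Test 1: faults giving observed Y1=0, Y2=0 are {n6 stuck-at-1, n7 stuck-at-0}.
Test 2 (x1=1, x2=0, x3=0, x4=1): fault-free n1=0, n2=1, n3=0, n4=0, n5=0, n6=1, n7=1, n8=1 → Y1=1, Y2=1; observed Y1=1, Y2=1. Eliminates n7 stuck-at-0.
Only n6 stuck-at-1 is consistent with every test.

n6 stuck-at-1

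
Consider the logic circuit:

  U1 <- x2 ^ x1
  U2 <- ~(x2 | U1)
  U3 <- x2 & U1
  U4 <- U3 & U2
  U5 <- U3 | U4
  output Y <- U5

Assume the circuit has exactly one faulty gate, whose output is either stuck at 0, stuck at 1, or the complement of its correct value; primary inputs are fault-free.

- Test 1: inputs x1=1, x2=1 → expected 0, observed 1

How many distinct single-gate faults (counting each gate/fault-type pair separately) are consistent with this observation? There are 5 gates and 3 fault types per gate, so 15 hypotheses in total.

8

Fault-free: U1=0, U2=0, U3=0, U4=0, U5=0 → 0. Observed 1.
  U1: stuck-at-1, inverted output ✓; others ✗
  U2: none of the 3 fault types match ✗
  U3: stuck-at-1, inverted output ✓; others ✗
  U4: stuck-at-1, inverted output ✓; others ✗
  U5: stuck-at-1, inverted output ✓; others ✗
Consistent faults: {U1 stuck-at-1, U1 inverted output, U3 stuck-at-1, U3 inverted output, U4 stuck-at-1, U4 inverted output, U5 stuck-at-1, U5 inverted output} — 8 in all.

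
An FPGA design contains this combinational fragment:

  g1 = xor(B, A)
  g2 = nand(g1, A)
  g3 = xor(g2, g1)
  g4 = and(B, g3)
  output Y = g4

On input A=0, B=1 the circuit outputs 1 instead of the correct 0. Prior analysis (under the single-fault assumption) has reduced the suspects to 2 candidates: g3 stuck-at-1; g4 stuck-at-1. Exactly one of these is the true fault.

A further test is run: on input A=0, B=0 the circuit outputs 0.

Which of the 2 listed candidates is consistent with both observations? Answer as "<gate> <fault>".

g3 stuck-at-1

Evaluate each candidate on input A=0, B=0:
  g3 stuck-at-1: g1=0, g2=1, g3=1 [stuck-at-1], g4=0 → 0 — matches
  g4 stuck-at-1: g1=0, g2=1, g3=1, g4=1 [stuck-at-1] → 1 — eliminated
Only g3 stuck-at-1 reproduces the observed 0.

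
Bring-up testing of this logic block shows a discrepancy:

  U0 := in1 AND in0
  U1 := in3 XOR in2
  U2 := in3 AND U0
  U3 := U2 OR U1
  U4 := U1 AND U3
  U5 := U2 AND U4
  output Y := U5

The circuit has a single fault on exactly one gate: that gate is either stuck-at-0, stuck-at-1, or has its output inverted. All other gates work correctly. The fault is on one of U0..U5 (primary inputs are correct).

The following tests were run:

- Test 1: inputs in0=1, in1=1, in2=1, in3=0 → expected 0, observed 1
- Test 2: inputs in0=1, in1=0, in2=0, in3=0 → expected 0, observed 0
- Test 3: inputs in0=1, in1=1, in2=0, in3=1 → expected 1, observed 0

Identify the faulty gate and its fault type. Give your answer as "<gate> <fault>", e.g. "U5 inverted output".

U2 inverted output

Fault-free values for test 1 (in0=1, in1=1, in2=1, in3=0): U0=1, U1=1, U2=0, U3=1, U4=1, U5=0, giving Y=0. Observed 1.
Test 1: faults giving observed 1 are {U2 stuck-at-1, U2 inverted output, U5 stuck-at-1, U5 inverted output}.
Test 2 (in0=1, in1=0, in2=0, in3=0): fault-free U0=0, U1=0, U2=0, U3=0, U4=0, U5=0 → 0; observed 0. Eliminates U5 stuck-at-1, U5 inverted output.
Test 3 (in0=1, in1=1, in2=0, in3=1): fault-free U0=1, U1=1, U2=1, U3=1, U4=1, U5=1 → 1; observed 0. Eliminates U2 stuck-at-1.
Only U2 inverted output is consistent with every test.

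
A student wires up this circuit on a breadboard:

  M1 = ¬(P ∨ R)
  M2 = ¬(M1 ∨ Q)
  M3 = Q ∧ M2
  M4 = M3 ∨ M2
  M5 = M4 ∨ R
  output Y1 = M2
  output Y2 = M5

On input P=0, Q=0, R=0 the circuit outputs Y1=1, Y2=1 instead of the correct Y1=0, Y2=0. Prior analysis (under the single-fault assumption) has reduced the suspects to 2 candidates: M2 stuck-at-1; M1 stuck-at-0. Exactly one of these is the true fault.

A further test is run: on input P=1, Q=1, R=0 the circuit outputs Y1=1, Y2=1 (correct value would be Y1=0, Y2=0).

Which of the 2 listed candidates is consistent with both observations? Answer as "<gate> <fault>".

M2 stuck-at-1

Evaluate each candidate on input P=1, Q=1, R=0:
  M2 stuck-at-1: M1=0, M2=1 [stuck-at-1], M3=1, M4=1, M5=1 → Y1=1, Y2=1 — matches
  M1 stuck-at-0: M1=0 [stuck-at-0], M2=0, M3=0, M4=0, M5=0 → Y1=0, Y2=0 — eliminated
Only M2 stuck-at-1 reproduces the observed Y1=1, Y2=1.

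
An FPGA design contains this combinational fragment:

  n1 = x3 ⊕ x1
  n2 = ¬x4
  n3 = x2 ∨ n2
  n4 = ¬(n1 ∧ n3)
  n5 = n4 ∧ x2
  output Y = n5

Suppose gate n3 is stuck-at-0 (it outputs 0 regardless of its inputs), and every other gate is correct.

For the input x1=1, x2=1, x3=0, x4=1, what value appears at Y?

Propagate with n3 forced: n1=1, n2=0, n3=0 [stuck-at-0], n4=1, n5=1.
So Y = 1. (Without the fault it would be 0.)

1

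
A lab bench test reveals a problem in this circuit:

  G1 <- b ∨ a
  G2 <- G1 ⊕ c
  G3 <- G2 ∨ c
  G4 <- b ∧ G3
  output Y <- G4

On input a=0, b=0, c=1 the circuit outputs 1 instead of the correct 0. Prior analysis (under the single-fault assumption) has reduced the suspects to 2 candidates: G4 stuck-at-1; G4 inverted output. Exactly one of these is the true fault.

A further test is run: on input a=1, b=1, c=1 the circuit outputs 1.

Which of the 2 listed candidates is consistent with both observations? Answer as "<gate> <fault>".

Evaluate each candidate on input a=1, b=1, c=1:
  G4 stuck-at-1: G1=1, G2=0, G3=1, G4=1 [stuck-at-1] → 1 — matches
  G4 inverted output: G1=1, G2=0, G3=1, G4=0 [inverted output] → 0 — eliminated
Only G4 stuck-at-1 reproduces the observed 1.

G4 stuck-at-1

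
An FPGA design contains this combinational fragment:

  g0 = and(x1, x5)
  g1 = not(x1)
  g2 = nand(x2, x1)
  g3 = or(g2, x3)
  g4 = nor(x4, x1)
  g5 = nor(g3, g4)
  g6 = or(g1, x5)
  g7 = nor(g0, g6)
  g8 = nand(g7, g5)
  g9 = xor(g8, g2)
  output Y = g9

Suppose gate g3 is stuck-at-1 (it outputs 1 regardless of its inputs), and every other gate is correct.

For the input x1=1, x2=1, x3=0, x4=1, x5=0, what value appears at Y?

1

Propagate with g3 forced: g0=0, g1=0, g2=0, g3=1 [stuck-at-1], g4=0, g5=0, g6=0, g7=1, g8=1, g9=1.
So Y = 1. (Without the fault it would be 0.)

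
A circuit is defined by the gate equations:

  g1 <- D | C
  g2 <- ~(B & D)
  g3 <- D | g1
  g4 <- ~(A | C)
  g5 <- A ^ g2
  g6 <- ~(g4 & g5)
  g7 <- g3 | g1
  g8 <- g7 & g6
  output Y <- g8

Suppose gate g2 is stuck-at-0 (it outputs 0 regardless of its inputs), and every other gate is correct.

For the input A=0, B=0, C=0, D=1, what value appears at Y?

Propagate with g2 forced: g1=1, g2=0 [stuck-at-0], g3=1, g4=1, g5=0, g6=1, g7=1, g8=1.
So Y = 1. (Without the fault it would be 0.)

1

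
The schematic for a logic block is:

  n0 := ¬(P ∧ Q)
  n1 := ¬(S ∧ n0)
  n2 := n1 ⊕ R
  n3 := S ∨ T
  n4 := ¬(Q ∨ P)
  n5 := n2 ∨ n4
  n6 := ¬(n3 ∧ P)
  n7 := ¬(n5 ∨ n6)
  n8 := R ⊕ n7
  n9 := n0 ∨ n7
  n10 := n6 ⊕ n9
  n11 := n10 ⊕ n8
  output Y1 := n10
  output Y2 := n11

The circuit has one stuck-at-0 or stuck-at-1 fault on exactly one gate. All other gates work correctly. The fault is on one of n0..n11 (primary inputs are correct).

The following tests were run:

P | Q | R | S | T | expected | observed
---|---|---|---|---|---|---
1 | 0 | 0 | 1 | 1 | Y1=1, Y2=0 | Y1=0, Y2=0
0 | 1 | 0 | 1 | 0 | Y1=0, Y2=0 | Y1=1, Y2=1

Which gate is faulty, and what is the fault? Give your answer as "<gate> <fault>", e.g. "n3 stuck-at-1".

Fault-free values for test 1 (P=1, Q=0, R=0, S=1, T=1): n0=1, n1=0, n2=0, n3=1, n4=0, n5=0, n6=0, n7=1, n8=1, n9=1, n10=1, n11=0, giving Y1=1, Y2=0. Observed Y1=0, Y2=0.
Test 1: faults giving observed Y1=0, Y2=0 are {n0 stuck-at-0, n3 stuck-at-0, n6 stuck-at-1}.
Test 2 (P=0, Q=1, R=0, S=1, T=0): fault-free n0=1, n1=0, n2=0, n3=1, n4=0, n5=0, n6=1, n7=0, n8=0, n9=1, n10=0, n11=0 → Y1=0, Y2=0; observed Y1=1, Y2=1. Eliminates n3 stuck-at-0, n6 stuck-at-1.
Only n0 stuck-at-0 is consistent with every test.

n0 stuck-at-0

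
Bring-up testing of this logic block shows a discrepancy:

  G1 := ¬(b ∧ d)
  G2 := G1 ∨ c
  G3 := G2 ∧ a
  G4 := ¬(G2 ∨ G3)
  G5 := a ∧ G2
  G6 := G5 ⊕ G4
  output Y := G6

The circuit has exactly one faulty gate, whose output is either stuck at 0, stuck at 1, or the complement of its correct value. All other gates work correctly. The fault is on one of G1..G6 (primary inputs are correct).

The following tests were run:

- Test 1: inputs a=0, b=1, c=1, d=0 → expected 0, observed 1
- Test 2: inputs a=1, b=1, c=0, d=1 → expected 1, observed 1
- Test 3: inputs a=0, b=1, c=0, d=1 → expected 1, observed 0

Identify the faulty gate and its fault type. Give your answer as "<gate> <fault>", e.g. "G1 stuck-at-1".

G2 inverted output

Fault-free values for test 1 (a=0, b=1, c=1, d=0): G1=1, G2=1, G3=0, G4=0, G5=0, G6=0, giving Y=0. Observed 1.
Test 1: faults giving observed 1 are {G2 stuck-at-0, G2 inverted output, G4 stuck-at-1, G4 inverted output, G5 stuck-at-1, G5 inverted output, G6 stuck-at-1, G6 inverted output}.
Test 2 (a=1, b=1, c=0, d=1): fault-free G1=0, G2=0, G3=0, G4=1, G5=0, G6=1 → 1; observed 1. Eliminates G4 inverted output, G5 stuck-at-1, G5 inverted output, G6 inverted output.
Test 3 (a=0, b=1, c=0, d=1): fault-free G1=0, G2=0, G3=0, G4=1, G5=0, G6=1 → 1; observed 0. Eliminates G2 stuck-at-0, G4 stuck-at-1, G6 stuck-at-1.
Only G2 inverted output is consistent with every test.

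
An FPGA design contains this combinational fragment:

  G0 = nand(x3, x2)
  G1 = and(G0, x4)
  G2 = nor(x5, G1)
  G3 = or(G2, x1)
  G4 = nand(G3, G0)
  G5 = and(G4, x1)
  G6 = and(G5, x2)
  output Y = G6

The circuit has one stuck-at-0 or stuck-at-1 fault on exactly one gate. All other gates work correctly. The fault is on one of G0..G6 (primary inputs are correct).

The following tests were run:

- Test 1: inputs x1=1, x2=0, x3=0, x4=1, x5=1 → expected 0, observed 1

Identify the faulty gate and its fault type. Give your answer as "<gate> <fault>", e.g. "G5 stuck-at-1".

G6 stuck-at-1

Fault-free values for test 1 (x1=1, x2=0, x3=0, x4=1, x5=1): G0=1, G1=1, G2=0, G3=1, G4=0, G5=0, G6=0, giving Y=0. Observed 1.
Test 1: faults giving observed 1 are {G6 stuck-at-1}.
Only G6 stuck-at-1 is consistent with every test.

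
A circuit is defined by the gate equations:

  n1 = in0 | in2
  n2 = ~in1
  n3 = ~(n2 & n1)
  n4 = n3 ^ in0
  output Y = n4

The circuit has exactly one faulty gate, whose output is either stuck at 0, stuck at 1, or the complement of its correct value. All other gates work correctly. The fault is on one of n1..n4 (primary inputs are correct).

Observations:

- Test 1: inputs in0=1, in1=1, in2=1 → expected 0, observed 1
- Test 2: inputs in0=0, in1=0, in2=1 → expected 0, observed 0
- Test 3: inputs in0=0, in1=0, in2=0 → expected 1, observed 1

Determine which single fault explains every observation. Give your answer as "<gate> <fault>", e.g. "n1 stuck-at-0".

Fault-free values for test 1 (in0=1, in1=1, in2=1): n1=1, n2=0, n3=1, n4=0, giving Y=0. Observed 1.
Test 1: faults giving observed 1 are {n2 stuck-at-1, n2 inverted output, n3 stuck-at-0, n3 inverted output, n4 stuck-at-1, n4 inverted output}.
Test 2 (in0=0, in1=0, in2=1): fault-free n1=1, n2=1, n3=0, n4=0 → 0; observed 0. Eliminates n2 inverted output, n3 inverted output, n4 stuck-at-1, n4 inverted output.
Test 3 (in0=0, in1=0, in2=0): fault-free n1=0, n2=1, n3=1, n4=1 → 1; observed 1. Eliminates n3 stuck-at-0.
Only n2 stuck-at-1 is consistent with every test.

n2 stuck-at-1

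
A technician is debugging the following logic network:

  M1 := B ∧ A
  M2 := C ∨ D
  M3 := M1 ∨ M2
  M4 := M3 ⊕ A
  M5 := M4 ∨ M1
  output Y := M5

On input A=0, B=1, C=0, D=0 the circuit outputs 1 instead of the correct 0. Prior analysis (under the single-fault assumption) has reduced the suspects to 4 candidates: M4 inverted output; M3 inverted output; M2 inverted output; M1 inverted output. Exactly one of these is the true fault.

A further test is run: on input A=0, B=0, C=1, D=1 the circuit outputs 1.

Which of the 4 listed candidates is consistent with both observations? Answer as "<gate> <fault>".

M1 inverted output

Evaluate each candidate on input A=0, B=0, C=1, D=1:
  M4 inverted output: M1=0, M2=1, M3=1, M4=0 [inverted output], M5=0 → 0 — eliminated
  M3 inverted output: M1=0, M2=1, M3=0 [inverted output], M4=0, M5=0 → 0 — eliminated
  M2 inverted output: M1=0, M2=0 [inverted output], M3=0, M4=0, M5=0 → 0 — eliminated
  M1 inverted output: M1=1 [inverted output], M2=1, M3=1, M4=1, M5=1 → 1 — matches
Only M1 inverted output reproduces the observed 1.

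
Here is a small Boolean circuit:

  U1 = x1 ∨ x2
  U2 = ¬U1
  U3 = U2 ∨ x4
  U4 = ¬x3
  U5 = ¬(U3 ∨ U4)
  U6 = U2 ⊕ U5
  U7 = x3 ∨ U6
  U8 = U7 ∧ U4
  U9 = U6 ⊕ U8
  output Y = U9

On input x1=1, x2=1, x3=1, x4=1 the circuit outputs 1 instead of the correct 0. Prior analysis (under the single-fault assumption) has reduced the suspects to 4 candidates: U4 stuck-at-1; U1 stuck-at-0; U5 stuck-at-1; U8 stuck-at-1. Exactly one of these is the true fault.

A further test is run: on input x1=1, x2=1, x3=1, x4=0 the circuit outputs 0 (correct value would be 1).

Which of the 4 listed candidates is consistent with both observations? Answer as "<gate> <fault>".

U8 stuck-at-1

Evaluate each candidate on input x1=1, x2=1, x3=1, x4=0:
  U4 stuck-at-1: U1=1, U2=0, U3=0, U4=1 [stuck-at-1], U5=0, U6=0, U7=1, U8=1, U9=1 → 1 — eliminated
  U1 stuck-at-0: U1=0 [stuck-at-0], U2=1, U3=1, U4=0, U5=0, U6=1, U7=1, U8=0, U9=1 → 1 — eliminated
  U5 stuck-at-1: U1=1, U2=0, U3=0, U4=0, U5=1 [stuck-at-1], U6=1, U7=1, U8=0, U9=1 → 1 — eliminated
  U8 stuck-at-1: U1=1, U2=0, U3=0, U4=0, U5=1, U6=1, U7=1, U8=1 [stuck-at-1], U9=0 → 0 — matches
Only U8 stuck-at-1 reproduces the observed 0.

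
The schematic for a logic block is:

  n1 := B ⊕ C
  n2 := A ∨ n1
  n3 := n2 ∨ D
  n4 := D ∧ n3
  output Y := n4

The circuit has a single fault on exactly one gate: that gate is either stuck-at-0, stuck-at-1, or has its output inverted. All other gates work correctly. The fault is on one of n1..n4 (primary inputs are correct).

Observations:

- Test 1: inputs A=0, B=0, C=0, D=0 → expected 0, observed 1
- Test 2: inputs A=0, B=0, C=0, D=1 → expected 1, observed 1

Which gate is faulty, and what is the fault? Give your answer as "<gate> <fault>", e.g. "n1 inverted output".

n4 stuck-at-1

Fault-free values for test 1 (A=0, B=0, C=0, D=0): n1=0, n2=0, n3=0, n4=0, giving Y=0. Observed 1.
Test 1: faults giving observed 1 are {n4 stuck-at-1, n4 inverted output}.
Test 2 (A=0, B=0, C=0, D=1): fault-free n1=0, n2=0, n3=1, n4=1 → 1; observed 1. Eliminates n4 inverted output.
Only n4 stuck-at-1 is consistent with every test.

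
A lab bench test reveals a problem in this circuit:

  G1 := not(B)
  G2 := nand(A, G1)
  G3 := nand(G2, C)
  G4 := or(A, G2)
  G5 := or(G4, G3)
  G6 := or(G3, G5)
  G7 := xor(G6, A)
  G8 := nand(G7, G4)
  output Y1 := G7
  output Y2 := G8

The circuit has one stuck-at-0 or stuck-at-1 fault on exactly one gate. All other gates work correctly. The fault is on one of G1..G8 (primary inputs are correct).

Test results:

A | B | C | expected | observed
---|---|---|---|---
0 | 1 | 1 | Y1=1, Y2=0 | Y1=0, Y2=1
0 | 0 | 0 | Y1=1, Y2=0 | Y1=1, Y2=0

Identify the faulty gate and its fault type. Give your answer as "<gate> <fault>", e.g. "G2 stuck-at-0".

G5 stuck-at-0

Fault-free values for test 1 (A=0, B=1, C=1): G1=0, G2=1, G3=0, G4=1, G5=1, G6=1, G7=1, G8=0, giving Y1=1, Y2=0. Observed Y1=0, Y2=1.
Test 1: faults giving observed Y1=0, Y2=1 are {G4 stuck-at-0, G5 stuck-at-0, G6 stuck-at-0, G7 stuck-at-0}.
Test 2 (A=0, B=0, C=0): fault-free G1=1, G2=1, G3=1, G4=1, G5=1, G6=1, G7=1, G8=0 → Y1=1, Y2=0; observed Y1=1, Y2=0. Eliminates G4 stuck-at-0, G6 stuck-at-0, G7 stuck-at-0.
Only G5 stuck-at-0 is consistent with every test.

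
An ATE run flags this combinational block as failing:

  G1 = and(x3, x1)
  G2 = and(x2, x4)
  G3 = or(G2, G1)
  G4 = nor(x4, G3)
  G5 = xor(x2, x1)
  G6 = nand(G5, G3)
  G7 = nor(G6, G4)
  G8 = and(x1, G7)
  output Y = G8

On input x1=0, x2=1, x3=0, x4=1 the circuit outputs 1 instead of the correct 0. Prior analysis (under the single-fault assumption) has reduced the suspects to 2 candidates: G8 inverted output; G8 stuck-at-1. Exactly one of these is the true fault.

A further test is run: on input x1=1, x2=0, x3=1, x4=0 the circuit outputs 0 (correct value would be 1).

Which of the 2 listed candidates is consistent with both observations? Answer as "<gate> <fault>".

Evaluate each candidate on input x1=1, x2=0, x3=1, x4=0:
  G8 inverted output: G1=1, G2=0, G3=1, G4=0, G5=1, G6=0, G7=1, G8=0 [inverted output] → 0 — matches
  G8 stuck-at-1: G1=1, G2=0, G3=1, G4=0, G5=1, G6=0, G7=1, G8=1 [stuck-at-1] → 1 — eliminated
Only G8 inverted output reproduces the observed 0.

G8 inverted output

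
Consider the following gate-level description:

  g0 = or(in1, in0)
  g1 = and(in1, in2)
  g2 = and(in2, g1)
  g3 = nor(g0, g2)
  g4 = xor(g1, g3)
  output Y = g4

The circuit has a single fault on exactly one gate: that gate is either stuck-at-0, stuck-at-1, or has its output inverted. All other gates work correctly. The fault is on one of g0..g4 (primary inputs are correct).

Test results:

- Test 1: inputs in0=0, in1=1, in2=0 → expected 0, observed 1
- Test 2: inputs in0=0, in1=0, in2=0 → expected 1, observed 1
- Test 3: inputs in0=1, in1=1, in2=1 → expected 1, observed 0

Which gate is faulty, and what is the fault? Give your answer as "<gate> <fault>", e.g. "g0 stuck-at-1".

g3 stuck-at-1

Fault-free values for test 1 (in0=0, in1=1, in2=0): g0=1, g1=0, g2=0, g3=0, g4=0, giving Y=0. Observed 1.
Test 1: faults giving observed 1 are {g0 stuck-at-0, g0 inverted output, g1 stuck-at-1, g1 inverted output, g3 stuck-at-1, g3 inverted output, g4 stuck-at-1, g4 inverted output}.
Test 2 (in0=0, in1=0, in2=0): fault-free g0=0, g1=0, g2=0, g3=1, g4=1 → 1; observed 1. Eliminates g0 inverted output, g1 stuck-at-1, g1 inverted output, g3 inverted output, g4 inverted output.
Test 3 (in0=1, in1=1, in2=1): fault-free g0=1, g1=1, g2=1, g3=0, g4=1 → 1; observed 0. Eliminates g0 stuck-at-0, g4 stuck-at-1.
Only g3 stuck-at-1 is consistent with every test.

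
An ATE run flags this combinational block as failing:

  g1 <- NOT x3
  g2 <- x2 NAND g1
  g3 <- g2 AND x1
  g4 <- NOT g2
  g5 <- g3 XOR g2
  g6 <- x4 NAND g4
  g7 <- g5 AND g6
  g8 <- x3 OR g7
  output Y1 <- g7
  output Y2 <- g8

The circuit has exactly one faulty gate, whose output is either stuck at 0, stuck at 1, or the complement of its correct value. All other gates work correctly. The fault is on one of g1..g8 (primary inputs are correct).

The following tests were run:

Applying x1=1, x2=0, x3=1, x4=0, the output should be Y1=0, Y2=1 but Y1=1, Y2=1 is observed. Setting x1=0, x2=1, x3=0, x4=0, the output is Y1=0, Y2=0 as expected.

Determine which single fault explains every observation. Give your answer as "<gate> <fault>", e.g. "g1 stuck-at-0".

Fault-free values for test 1 (x1=1, x2=0, x3=1, x4=0): g1=0, g2=1, g3=1, g4=0, g5=0, g6=1, g7=0, g8=1, giving Y1=0, Y2=1. Observed Y1=1, Y2=1.
Test 1: faults giving observed Y1=1, Y2=1 are {g3 stuck-at-0, g3 inverted output, g5 stuck-at-1, g5 inverted output, g7 stuck-at-1, g7 inverted output}.
Test 2 (x1=0, x2=1, x3=0, x4=0): fault-free g1=1, g2=0, g3=0, g4=1, g5=0, g6=1, g7=0, g8=0 → Y1=0, Y2=0; observed Y1=0, Y2=0. Eliminates g3 inverted output, g5 stuck-at-1, g5 inverted output, g7 stuck-at-1, g7 inverted output.
Only g3 stuck-at-0 is consistent with every test.

g3 stuck-at-0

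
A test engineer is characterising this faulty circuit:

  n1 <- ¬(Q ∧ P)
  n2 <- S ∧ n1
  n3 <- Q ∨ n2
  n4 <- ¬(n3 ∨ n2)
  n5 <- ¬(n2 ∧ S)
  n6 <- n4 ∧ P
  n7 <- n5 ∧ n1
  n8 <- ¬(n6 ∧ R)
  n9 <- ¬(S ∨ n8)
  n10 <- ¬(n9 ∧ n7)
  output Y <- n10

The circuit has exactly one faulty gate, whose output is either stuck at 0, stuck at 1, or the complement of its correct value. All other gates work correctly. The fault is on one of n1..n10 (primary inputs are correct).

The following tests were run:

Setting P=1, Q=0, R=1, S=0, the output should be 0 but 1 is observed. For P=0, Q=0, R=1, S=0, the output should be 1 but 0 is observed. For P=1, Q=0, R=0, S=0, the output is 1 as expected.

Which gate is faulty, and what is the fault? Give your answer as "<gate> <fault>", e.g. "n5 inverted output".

n6 inverted output

Fault-free values for test 1 (P=1, Q=0, R=1, S=0): n1=1, n2=0, n3=0, n4=1, n5=1, n6=1, n7=1, n8=0, n9=1, n10=0, giving Y=0. Observed 1.
Test 1: faults giving observed 1 are {n1 stuck-at-0, n1 inverted output, n2 stuck-at-1, n2 inverted output, n3 stuck-at-1, n3 inverted output, n4 stuck-at-0, n4 inverted output, n5 stuck-at-0, n5 inverted output, n6 stuck-at-0, n6 inverted output, n7 stuck-at-0, n7 inverted output, n8 stuck-at-1, n8 inverted output, n9 stuck-at-0, n9 inverted output, n10 stuck-at-1, n10 inverted output}.
Test 2 (P=0, Q=0, R=1, S=0): fault-free n1=1, n2=0, n3=0, n4=1, n5=1, n6=0, n7=1, n8=1, n9=0, n10=1 → 1; observed 0. Eliminates n1 stuck-at-0, n1 inverted output, n2 stuck-at-1, n2 inverted output, n3 stuck-at-1, n3 inverted output, n4 stuck-at-0, n4 inverted output, n5 stuck-at-0, n5 inverted output, n6 stuck-at-0, n7 stuck-at-0, n7 inverted output, n8 stuck-at-1, n9 stuck-at-0, n10 stuck-at-1.
Test 3 (P=1, Q=0, R=0, S=0): fault-free n1=1, n2=0, n3=0, n4=1, n5=1, n6=1, n7=1, n8=1, n9=0, n10=1 → 1; observed 1. Eliminates n8 inverted output, n9 inverted output, n10 inverted output.
Only n6 inverted output is consistent with every test.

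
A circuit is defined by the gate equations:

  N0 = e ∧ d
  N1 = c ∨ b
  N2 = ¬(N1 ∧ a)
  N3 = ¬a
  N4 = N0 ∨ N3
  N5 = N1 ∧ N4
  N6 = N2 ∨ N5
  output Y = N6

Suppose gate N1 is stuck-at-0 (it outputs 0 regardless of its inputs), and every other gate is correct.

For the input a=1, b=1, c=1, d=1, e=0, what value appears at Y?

Propagate with N1 forced: N0=0, N1=0 [stuck-at-0], N2=1, N3=0, N4=0, N5=0, N6=1.
So Y = 1. (Without the fault it would be 0.)

1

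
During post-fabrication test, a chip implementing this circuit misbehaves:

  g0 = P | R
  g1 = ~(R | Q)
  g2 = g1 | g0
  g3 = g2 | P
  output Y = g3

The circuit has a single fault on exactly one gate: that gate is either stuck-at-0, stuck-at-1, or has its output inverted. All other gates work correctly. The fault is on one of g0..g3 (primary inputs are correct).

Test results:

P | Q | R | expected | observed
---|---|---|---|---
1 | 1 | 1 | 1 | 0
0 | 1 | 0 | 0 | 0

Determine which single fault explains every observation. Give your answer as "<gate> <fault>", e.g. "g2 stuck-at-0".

Fault-free values for test 1 (P=1, Q=1, R=1): g0=1, g1=0, g2=1, g3=1, giving Y=1. Observed 0.
Test 1: faults giving observed 0 are {g3 stuck-at-0, g3 inverted output}.
Test 2 (P=0, Q=1, R=0): fault-free g0=0, g1=0, g2=0, g3=0 → 0; observed 0. Eliminates g3 inverted output.
Only g3 stuck-at-0 is consistent with every test.

g3 stuck-at-0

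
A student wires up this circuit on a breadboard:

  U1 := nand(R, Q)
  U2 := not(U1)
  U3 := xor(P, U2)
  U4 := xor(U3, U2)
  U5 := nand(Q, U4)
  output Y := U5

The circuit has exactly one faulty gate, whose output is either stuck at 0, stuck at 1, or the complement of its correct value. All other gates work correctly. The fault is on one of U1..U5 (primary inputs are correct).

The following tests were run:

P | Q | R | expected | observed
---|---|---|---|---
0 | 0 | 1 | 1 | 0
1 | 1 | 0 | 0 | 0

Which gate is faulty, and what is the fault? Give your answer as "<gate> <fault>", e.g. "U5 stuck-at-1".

U5 stuck-at-0

Fault-free values for test 1 (P=0, Q=0, R=1): U1=1, U2=0, U3=0, U4=0, U5=1, giving Y=1. Observed 0.
Test 1: faults giving observed 0 are {U5 stuck-at-0, U5 inverted output}.
Test 2 (P=1, Q=1, R=0): fault-free U1=1, U2=0, U3=1, U4=1, U5=0 → 0; observed 0. Eliminates U5 inverted output.
Only U5 stuck-at-0 is consistent with every test.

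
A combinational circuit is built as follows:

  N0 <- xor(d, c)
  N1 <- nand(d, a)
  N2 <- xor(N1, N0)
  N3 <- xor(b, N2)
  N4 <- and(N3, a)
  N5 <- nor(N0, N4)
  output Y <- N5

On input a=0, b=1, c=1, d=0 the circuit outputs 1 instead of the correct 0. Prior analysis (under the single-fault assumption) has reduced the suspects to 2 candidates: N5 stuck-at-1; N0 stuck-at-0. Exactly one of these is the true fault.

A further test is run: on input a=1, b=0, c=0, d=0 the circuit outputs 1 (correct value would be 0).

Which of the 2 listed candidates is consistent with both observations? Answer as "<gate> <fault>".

Evaluate each candidate on input a=1, b=0, c=0, d=0:
  N5 stuck-at-1: N0=0, N1=1, N2=1, N3=1, N4=1, N5=1 [stuck-at-1] → 1 — matches
  N0 stuck-at-0: N0=0 [stuck-at-0], N1=1, N2=1, N3=1, N4=1, N5=0 → 0 — eliminated
Only N5 stuck-at-1 reproduces the observed 1.

N5 stuck-at-1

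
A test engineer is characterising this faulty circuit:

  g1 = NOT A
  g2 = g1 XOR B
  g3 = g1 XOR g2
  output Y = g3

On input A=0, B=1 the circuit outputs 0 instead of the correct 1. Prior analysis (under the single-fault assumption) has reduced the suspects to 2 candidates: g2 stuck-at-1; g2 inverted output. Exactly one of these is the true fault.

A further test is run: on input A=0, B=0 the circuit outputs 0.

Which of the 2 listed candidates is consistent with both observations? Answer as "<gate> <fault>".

g2 stuck-at-1

Evaluate each candidate on input A=0, B=0:
  g2 stuck-at-1: g1=1, g2=1 [stuck-at-1], g3=0 → 0 — matches
  g2 inverted output: g1=1, g2=0 [inverted output], g3=1 → 1 — eliminated
Only g2 stuck-at-1 reproduces the observed 0.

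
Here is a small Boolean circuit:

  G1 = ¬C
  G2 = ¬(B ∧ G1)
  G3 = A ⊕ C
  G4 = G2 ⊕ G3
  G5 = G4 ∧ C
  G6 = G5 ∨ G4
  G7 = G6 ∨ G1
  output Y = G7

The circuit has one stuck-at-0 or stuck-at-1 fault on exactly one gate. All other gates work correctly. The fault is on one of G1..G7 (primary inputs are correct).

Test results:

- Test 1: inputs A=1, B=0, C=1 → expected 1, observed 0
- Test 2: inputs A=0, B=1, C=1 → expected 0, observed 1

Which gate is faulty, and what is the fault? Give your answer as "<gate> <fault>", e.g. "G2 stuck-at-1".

G2 stuck-at-0

Fault-free values for test 1 (A=1, B=0, C=1): G1=0, G2=1, G3=0, G4=1, G5=1, G6=1, G7=1, giving Y=1. Observed 0.
Test 1: faults giving observed 0 are {G2 stuck-at-0, G3 stuck-at-1, G4 stuck-at-0, G6 stuck-at-0, G7 stuck-at-0}.
Test 2 (A=0, B=1, C=1): fault-free G1=0, G2=1, G3=1, G4=0, G5=0, G6=0, G7=0 → 0; observed 1. Eliminates G3 stuck-at-1, G4 stuck-at-0, G6 stuck-at-0, G7 stuck-at-0.
Only G2 stuck-at-0 is consistent with every test.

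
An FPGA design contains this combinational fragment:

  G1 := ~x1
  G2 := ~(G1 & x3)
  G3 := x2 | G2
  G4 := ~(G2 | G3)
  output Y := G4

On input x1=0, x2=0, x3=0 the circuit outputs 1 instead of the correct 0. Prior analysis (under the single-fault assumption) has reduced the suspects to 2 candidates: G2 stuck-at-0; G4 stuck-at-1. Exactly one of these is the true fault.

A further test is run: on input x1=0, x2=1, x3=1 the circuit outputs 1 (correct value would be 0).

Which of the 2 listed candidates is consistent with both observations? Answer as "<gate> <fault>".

G4 stuck-at-1

Evaluate each candidate on input x1=0, x2=1, x3=1:
  G2 stuck-at-0: G1=1, G2=0 [stuck-at-0], G3=1, G4=0 → 0 — eliminated
  G4 stuck-at-1: G1=1, G2=0, G3=1, G4=1 [stuck-at-1] → 1 — matches
Only G4 stuck-at-1 reproduces the observed 1.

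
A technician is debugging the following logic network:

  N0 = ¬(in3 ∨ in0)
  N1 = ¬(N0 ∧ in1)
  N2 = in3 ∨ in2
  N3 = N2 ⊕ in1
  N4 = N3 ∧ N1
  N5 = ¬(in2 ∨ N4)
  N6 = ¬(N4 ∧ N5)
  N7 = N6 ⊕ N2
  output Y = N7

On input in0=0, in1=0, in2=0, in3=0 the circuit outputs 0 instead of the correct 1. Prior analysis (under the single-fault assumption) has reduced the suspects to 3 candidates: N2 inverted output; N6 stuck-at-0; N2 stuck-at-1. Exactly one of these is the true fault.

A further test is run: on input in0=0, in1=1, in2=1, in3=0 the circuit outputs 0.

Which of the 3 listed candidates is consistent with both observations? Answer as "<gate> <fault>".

Evaluate each candidate on input in0=0, in1=1, in2=1, in3=0:
  N2 inverted output: N0=1, N1=0, N2=0 [inverted output], N3=1, N4=0, N5=0, N6=1, N7=1 → 1 — eliminated
  N6 stuck-at-0: N0=1, N1=0, N2=1, N3=0, N4=0, N5=0, N6=0 [stuck-at-0], N7=1 → 1 — eliminated
  N2 stuck-at-1: N0=1, N1=0, N2=1 [stuck-at-1], N3=0, N4=0, N5=0, N6=1, N7=0 → 0 — matches
Only N2 stuck-at-1 reproduces the observed 0.

N2 stuck-at-1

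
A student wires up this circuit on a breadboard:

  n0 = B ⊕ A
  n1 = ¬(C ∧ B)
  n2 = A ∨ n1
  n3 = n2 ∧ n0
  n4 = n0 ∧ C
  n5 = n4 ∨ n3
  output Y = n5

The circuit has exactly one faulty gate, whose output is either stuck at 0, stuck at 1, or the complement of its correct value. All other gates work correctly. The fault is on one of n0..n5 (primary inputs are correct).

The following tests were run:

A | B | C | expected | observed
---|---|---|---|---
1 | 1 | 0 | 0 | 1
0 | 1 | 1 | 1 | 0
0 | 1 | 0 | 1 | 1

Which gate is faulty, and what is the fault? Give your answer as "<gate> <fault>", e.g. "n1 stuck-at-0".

n4 inverted output

Fault-free values for test 1 (A=1, B=1, C=0): n0=0, n1=1, n2=1, n3=0, n4=0, n5=0, giving Y=0. Observed 1.
Test 1: faults giving observed 1 are {n0 stuck-at-1, n0 inverted output, n3 stuck-at-1, n3 inverted output, n4 stuck-at-1, n4 inverted output, n5 stuck-at-1, n5 inverted output}.
Test 2 (A=0, B=1, C=1): fault-free n0=1, n1=0, n2=0, n3=0, n4=1, n5=1 → 1; observed 0. Eliminates n0 stuck-at-1, n3 stuck-at-1, n3 inverted output, n4 stuck-at-1, n5 stuck-at-1.
Test 3 (A=0, B=1, C=0): fault-free n0=1, n1=1, n2=1, n3=1, n4=0, n5=1 → 1; observed 1. Eliminates n0 inverted output, n5 inverted output.
Only n4 inverted output is consistent with every test.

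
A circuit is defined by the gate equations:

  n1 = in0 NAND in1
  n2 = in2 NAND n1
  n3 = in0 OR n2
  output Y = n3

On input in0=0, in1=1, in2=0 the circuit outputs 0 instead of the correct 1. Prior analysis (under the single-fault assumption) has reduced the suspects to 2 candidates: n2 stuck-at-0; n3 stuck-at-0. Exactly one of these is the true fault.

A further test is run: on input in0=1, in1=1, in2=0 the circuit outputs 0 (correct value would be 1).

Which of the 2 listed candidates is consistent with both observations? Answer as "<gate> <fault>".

Evaluate each candidate on input in0=1, in1=1, in2=0:
  n2 stuck-at-0: n1=0, n2=0 [stuck-at-0], n3=1 → 1 — eliminated
  n3 stuck-at-0: n1=0, n2=1, n3=0 [stuck-at-0] → 0 — matches
Only n3 stuck-at-0 reproduces the observed 0.

n3 stuck-at-0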